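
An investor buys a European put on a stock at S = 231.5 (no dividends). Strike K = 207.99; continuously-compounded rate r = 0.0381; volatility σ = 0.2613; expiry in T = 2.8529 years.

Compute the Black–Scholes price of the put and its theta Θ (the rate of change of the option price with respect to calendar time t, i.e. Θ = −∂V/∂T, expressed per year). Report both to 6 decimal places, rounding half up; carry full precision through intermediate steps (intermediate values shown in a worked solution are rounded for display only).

price = 18.231981
Θ = -2.751314

σ√T = 0.2613·√2.8529 = 0.441350
d₁ = (ln(S/K) + (r+σ²/2)T) / (σ√T) = (ln(231.5/207.99) + (0.0381+0.2613²/2)·2.8529) / 0.441350 = (0.107090 + 0.206090) / 0.441350 = 0.709596
d₂ = d₁ − σ√T = 0.709596 − 0.441350 = 0.268247
e^{−rT} = e^{−0.0381·2.8529} = 0.897004
N(−d₁) = 0.238977,  N(−d₂) = 0.394255
Put price V = K·e^{−rT}·N(−d₂) − S·N(−d₁) = 73.555205 − 55.323224 = 18.231981
φ(d₁) = (1/√(2π))·e^{−d₁²/2} = 0.310149
Θ = −S·φ(d₁)·σ/(2√T) + r·K·e^{−rT}·N(−d₂) = −5.553767 + 2.802453 = -2.751314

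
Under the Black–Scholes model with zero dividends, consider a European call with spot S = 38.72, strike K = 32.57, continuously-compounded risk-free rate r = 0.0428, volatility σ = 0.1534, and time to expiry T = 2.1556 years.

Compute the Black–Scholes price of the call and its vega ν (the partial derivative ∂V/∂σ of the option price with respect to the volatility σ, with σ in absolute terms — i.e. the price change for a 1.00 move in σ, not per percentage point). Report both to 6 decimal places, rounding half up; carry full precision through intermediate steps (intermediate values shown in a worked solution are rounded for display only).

price = 9.467078
ν = 9.866145

σ√T = 0.1534·√2.1556 = 0.225221
d₁ = (ln(S/K) + (r+σ²/2)T) / (σ√T) = (ln(38.72/32.57) + (0.0428+0.1534²/2)·2.1556) / 0.225221 = (0.172965 + 0.117622) / 0.225221 = 1.290227
d₂ = d₁ − σ√T = 1.290227 − 0.225221 = 1.065006
e^{−rT} = e^{−0.0428·2.1556} = 0.911868
N(d₁) = 0.901514,  N(d₂) = 0.856563
Call price V = S·N(d₁) − K·e^{−rT}·N(d₂) = 34.906626 − 25.439548 = 9.467078
φ(d₁) = (1/√(2π))·e^{−d₁²/2} = 0.173551
ν = S·φ(d₁)·√T = 9.866145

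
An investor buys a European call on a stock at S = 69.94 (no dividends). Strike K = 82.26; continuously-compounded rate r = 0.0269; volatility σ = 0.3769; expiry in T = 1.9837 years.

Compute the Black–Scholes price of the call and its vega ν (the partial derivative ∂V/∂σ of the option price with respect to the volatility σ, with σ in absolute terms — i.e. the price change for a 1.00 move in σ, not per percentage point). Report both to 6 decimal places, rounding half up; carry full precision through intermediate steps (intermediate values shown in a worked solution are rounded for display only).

σ√T = 0.3769·√1.9837 = 0.530841
d₁ = (ln(S/K) + (r+σ²/2)T) / (σ√T) = (ln(69.94/82.26) + (0.0269+0.3769²/2)·1.9837) / 0.530841 = (-0.162247 + 0.194257) / 0.530841 = 0.060301
d₂ = d₁ − σ√T = 0.060301 − 0.530841 = -0.470540
e^{−rT} = e^{−0.0269·1.9837} = 0.948037
N(d₁) = 0.524042,  N(d₂) = 0.318985
Call price V = S·N(d₁) − K·e^{−rT}·N(d₂) = 36.651498 − 24.876198 = 11.775301
φ(d₁) = (1/√(2π))·e^{−d₁²/2} = 0.398218
ν = S·φ(d₁)·√T = 39.226910

price = 11.775301
ν = 39.226910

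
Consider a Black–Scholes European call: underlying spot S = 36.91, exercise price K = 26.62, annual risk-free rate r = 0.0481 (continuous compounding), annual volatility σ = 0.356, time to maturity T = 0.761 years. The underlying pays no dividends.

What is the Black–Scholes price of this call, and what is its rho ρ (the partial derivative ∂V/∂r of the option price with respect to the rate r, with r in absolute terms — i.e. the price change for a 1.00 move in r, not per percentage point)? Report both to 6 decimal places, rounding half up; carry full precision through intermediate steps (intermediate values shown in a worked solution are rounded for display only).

price = 11.812019
ρ = 16.501340

σ√T = 0.356·√0.761 = 0.310558
d₁ = (ln(S/K) + (r+σ²/2)T) / (σ√T) = (ln(36.91/26.62) + (0.0481+0.356²/2)·0.761) / 0.310558 = (0.326820 + 0.084827) / 0.310558 = 1.325508
d₂ = d₁ − σ√T = 1.325508 − 0.310558 = 1.014951
e^{−rT} = e^{−0.0481·0.761} = 0.964058
N(d₁) = 0.907499,  N(d₂) = 0.844935
Call price V = S·N(d₁) − K·e^{−rT}·N(d₂) = 33.495777 − 21.683758 = 11.812019
ρ = K·T·e^{−rT}·N(d₂) = 16.501340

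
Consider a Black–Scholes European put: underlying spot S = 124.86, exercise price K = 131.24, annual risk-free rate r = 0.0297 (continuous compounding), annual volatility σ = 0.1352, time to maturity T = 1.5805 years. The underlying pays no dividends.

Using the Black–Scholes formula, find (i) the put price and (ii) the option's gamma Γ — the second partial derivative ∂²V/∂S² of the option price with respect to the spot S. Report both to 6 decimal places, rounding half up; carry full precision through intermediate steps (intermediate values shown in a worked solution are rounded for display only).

price = 8.650782
Γ = 0.018755

σ√T = 0.1352·√1.5805 = 0.169971
d₁ = (ln(S/K) + (r+σ²/2)T) / (σ√T) = (ln(124.86/131.24) + (0.0297+0.1352²/2)·1.5805) / 0.169971 = (-0.049835 + 0.061386) / 0.169971 = 0.067960
d₂ = d₁ − σ√T = 0.067960 − 0.169971 = -0.102010
e^{−rT} = e^{−0.0297·1.5805} = 0.954144
N(−d₁) = 0.472909,  N(−d₂) = 0.540626
Put price V = K·e^{−rT}·N(−d₂) − S·N(−d₁) = 67.698150 − 59.047368 = 8.650782
φ(d₁) = (1/√(2π))·e^{−d₁²/2} = 0.398022
Γ = φ(d₁) / (S·σ·√T) = 0.018755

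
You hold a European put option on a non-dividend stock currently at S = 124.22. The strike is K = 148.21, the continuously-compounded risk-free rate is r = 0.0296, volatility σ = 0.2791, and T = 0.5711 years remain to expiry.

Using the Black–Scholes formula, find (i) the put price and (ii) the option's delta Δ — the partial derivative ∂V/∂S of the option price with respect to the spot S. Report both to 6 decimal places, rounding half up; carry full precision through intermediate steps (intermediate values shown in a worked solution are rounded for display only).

σ√T = 0.2791·√0.5711 = 0.210919
d₁ = (ln(S/K) + (r+σ²/2)T) / (σ√T) = (ln(124.22/148.21) + (0.0296+0.2791²/2)·0.5711) / 0.210919 = (-0.176576 + 0.039148) / 0.210919 = -0.651567
d₂ = d₁ − σ√T = -0.651567 − 0.210919 = -0.862486
e^{−rT} = e^{−0.0296·0.5711} = 0.983238
N(−d₁) = 0.742660,  N(−d₂) = 0.805790
Put price V = K·e^{−rT}·N(−d₂) − S·N(−d₁) = 117.424267 − 92.253206 = 25.171061
Δ = −N(−d₁) = -0.742660

price = 25.171061
Δ = -0.742660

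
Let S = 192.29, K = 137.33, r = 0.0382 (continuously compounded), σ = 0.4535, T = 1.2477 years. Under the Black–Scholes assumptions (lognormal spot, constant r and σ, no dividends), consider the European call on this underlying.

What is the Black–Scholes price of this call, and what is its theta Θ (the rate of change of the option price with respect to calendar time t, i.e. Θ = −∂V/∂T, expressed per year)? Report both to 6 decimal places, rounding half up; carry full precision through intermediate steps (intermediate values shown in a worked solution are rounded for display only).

price = 71.548041
Θ = -12.800902

σ√T = 0.4535·√1.2477 = 0.506562
d₁ = (ln(S/K) + (r+σ²/2)T) / (σ√T) = (ln(192.29/137.33) + (0.0382+0.4535²/2)·1.2477) / 0.506562 = (0.336618 + 0.175965) / 0.506562 = 1.011885
d₂ = d₁ − σ√T = 1.011885 − 0.506562 = 0.505324
e^{−rT} = e^{−0.0382·1.2477} = 0.953456
N(d₁) = 0.844204,  N(d₂) = 0.693334
Call price V = S·N(d₁) − K·e^{−rT}·N(d₂) = 162.331903 − 90.783861 = 71.548041
φ(d₁) = (1/√(2π))·e^{−d₁²/2} = 0.239095
Θ = −S·φ(d₁)·σ/(2√T) − r·K·e^{−rT}·N(d₂) = −9.332958 − 3.467944 = -12.800902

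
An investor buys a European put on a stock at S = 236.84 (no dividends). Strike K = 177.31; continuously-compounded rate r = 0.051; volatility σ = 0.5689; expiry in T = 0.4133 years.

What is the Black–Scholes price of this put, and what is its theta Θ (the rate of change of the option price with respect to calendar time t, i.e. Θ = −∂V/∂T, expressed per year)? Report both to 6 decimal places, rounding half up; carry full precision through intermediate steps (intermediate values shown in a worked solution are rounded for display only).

price = 8.086662
Θ = -22.308411

σ√T = 0.5689·√0.4133 = 0.365737
d₁ = (ln(S/K) + (r+σ²/2)T) / (σ√T) = (ln(236.84/177.31) + (0.051+0.5689²/2)·0.4133) / 0.365737 = (0.289485 + 0.087960) / 0.365737 = 1.032013
d₂ = d₁ − σ√T = 1.032013 − 0.365737 = 0.666276
e^{−rT} = e^{−0.051·0.4133} = 0.979142
N(−d₁) = 0.151033,  N(−d₂) = 0.252617
Put price V = K·e^{−rT}·N(−d₂) − S·N(−d₁) = 43.857309 − 35.770647 = 8.086662
φ(d₁) = (1/√(2π))·e^{−d₁²/2} = 0.234227
Θ = −S·φ(d₁)·σ/(2√T) + r·K·e^{−rT}·N(−d₂) = −24.545134 + 2.236723 = -22.308411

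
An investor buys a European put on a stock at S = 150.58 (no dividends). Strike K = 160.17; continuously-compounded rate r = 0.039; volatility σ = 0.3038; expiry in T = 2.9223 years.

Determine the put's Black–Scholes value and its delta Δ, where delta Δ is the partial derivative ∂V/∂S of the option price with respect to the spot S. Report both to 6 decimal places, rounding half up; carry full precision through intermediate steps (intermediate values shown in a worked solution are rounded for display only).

price = 26.383128
Δ = -0.359335

σ√T = 0.3038·√2.9223 = 0.519338
d₁ = (ln(S/K) + (r+σ²/2)T) / (σ√T) = (ln(150.58/160.17) + (0.039+0.3038²/2)·2.9223) / 0.519338 = (-0.061741 + 0.248826) / 0.519338 = 0.360236
d₂ = d₁ − σ√T = 0.360236 − 0.519338 = -0.159102
e^{−rT} = e^{−0.039·2.9223} = 0.892285
N(−d₁) = 0.359335,  N(−d₂) = 0.563206
Put price V = K·e^{−rT}·N(−d₂) − S·N(−d₁) = 80.491820 − 54.108692 = 26.383128
Δ = −N(−d₁) = -0.359335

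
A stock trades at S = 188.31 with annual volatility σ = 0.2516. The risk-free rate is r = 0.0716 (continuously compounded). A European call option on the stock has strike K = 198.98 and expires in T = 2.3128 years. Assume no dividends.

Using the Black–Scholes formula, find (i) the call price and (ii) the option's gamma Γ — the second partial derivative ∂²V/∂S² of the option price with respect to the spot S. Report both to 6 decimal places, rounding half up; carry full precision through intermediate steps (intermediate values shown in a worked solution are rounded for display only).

price = 38.030732
Γ = 0.004934

σ√T = 0.2516·√2.3128 = 0.382631
d₁ = (ln(S/K) + (r+σ²/2)T) / (σ√T) = (ln(188.31/198.98) + (0.0716+0.2516²/2)·2.3128) / 0.382631 = (-0.055115 + 0.238800) / 0.382631 = 0.480058
d₂ = d₁ − σ√T = 0.480058 − 0.382631 = 0.097427
e^{−rT} = e^{−0.0716·2.3128} = 0.847388
N(d₁) = 0.684407,  N(d₂) = 0.538806
Call price V = S·N(d₁) − K·e^{−rT}·N(d₂) = 128.880653 − 90.849921 = 38.030732
φ(d₁) = (1/√(2π))·e^{−d₁²/2} = 0.355523
Γ = φ(d₁) / (S·σ·√T) = 0.004934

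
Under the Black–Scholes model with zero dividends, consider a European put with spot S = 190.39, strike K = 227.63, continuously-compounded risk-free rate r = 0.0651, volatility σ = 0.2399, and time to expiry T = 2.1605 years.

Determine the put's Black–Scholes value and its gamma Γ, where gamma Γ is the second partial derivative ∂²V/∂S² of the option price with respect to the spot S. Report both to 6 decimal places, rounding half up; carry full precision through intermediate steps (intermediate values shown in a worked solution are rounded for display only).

σ√T = 0.2399·√2.1605 = 0.352620
d₁ = (ln(S/K) + (r+σ²/2)T) / (σ√T) = (ln(190.39/227.63) + (0.0651+0.2399²/2)·2.1605) / 0.352620 = (-0.178647 + 0.202819) / 0.352620 = 0.068550
d₂ = d₁ − σ√T = 0.068550 − 0.352620 = -0.284070
e^{−rT} = e^{−0.0651·2.1605} = 0.868795
N(−d₁) = 0.472674,  N(−d₂) = 0.611822
Put price V = K·e^{−rT}·N(−d₂) − S·N(−d₁) = 120.996128 − 89.992369 = 31.003760
φ(d₁) = (1/√(2π))·e^{−d₁²/2} = 0.398006
Γ = φ(d₁) / (S·σ·√T) = 0.005928

price = 31.003760
Γ = 0.005928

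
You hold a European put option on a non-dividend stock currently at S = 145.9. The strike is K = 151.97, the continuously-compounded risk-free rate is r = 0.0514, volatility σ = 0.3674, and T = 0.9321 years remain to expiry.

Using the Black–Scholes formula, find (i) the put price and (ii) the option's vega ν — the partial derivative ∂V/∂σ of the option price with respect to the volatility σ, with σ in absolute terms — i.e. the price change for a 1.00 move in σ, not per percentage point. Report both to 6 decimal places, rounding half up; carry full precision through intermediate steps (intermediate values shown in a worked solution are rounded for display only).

price = 19.949628
ν = 55.109436

σ√T = 0.3674·√0.9321 = 0.354708
d₁ = (ln(S/K) + (r+σ²/2)T) / (σ√T) = (ln(145.9/151.97) + (0.0514+0.3674²/2)·0.9321) / 0.354708 = (-0.040762 + 0.110819) / 0.354708 = 0.197506
d₂ = d₁ − σ√T = 0.197506 − 0.354708 = -0.157201
e^{−rT} = e^{−0.0514·0.9321} = 0.953220
N(−d₁) = 0.421716,  N(−d₂) = 0.562457
Put price V = K·e^{−rT}·N(−d₂) − S·N(−d₁) = 81.477944 − 61.528316 = 19.949628
φ(d₁) = (1/√(2π))·e^{−d₁²/2} = 0.391237
ν = S·φ(d₁)·√T = 55.109436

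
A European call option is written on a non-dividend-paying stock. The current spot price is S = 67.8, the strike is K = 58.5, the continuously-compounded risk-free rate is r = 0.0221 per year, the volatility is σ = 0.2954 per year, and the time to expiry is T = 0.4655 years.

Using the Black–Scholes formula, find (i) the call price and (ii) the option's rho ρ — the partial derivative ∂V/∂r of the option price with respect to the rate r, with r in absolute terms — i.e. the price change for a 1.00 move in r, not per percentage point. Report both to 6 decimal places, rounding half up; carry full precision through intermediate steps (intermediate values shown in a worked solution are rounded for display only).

σ√T = 0.2954·√0.4655 = 0.201544
d₁ = (ln(S/K) + (r+σ²/2)T) / (σ√T) = (ln(67.8/58.5) + (0.0221+0.2954²/2)·0.4655) / 0.201544 = (0.147535 + 0.030598) / 0.201544 = 0.883841
d₂ = d₁ − σ√T = 0.883841 − 0.201544 = 0.682297
e^{−rT} = e^{−0.0221·0.4655} = 0.989765
N(d₁) = 0.811609,  N(d₂) = 0.752474
Call price V = S·N(d₁) − K·e^{−rT}·N(d₂) = 55.027087 − 43.569214 = 11.457873
ρ = K·T·e^{−rT}·N(d₂) = 20.281469

price = 11.457873
ρ = 20.281469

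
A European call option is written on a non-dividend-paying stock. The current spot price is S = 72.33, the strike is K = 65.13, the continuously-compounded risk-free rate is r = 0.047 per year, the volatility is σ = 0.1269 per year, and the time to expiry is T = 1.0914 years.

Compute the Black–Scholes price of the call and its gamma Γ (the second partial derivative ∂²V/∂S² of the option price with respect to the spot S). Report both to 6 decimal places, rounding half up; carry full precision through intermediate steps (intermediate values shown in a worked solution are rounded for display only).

σ√T = 0.1269·√1.0914 = 0.132573
d₁ = (ln(S/K) + (r+σ²/2)T) / (σ√T) = (ln(72.33/65.13) + (0.047+0.1269²/2)·1.0914) / 0.132573 = (0.104854 + 0.060084) / 0.132573 = 1.244128
d₂ = d₁ − σ√T = 1.244128 − 0.132573 = 1.111556
e^{−rT} = e^{−0.047·1.0914} = 0.949998
N(d₁) = 0.893274,  N(d₂) = 0.866835
Call price V = S·N(d₁) − K·e^{−rT}·N(d₂) = 64.610495 − 53.634005 = 10.976490
φ(d₁) = (1/√(2π))·e^{−d₁²/2} = 0.183991
Γ = φ(d₁) / (S·σ·√T) = 0.019188

price = 10.976490
Γ = 0.019188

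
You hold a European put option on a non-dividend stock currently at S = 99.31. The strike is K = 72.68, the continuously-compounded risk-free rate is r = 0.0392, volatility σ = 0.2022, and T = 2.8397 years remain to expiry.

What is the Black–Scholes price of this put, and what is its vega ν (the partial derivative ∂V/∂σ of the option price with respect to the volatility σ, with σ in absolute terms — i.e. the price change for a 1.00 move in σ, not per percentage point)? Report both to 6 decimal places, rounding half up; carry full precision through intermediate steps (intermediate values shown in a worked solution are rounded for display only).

σ√T = 0.2022·√2.8397 = 0.340735
d₁ = (ln(S/K) + (r+σ²/2)T) / (σ√T) = (ln(99.31/72.68) + (0.0392+0.2022²/2)·2.8397) / 0.340735 = (0.312180 + 0.169367) / 0.340735 = 1.413256
d₂ = d₁ − σ√T = 1.413256 − 0.340735 = 1.072521
e^{−rT} = e^{−0.0392·2.8397} = 0.894656
N(−d₁) = 0.078790,  N(−d₂) = 0.141743
Put price V = K·e^{−rT}·N(−d₂) − S·N(−d₁) = 9.216643 − 7.824653 = 1.391990
φ(d₁) = (1/√(2π))·e^{−d₁²/2} = 0.146961
ν = S·φ(d₁)·√T = 24.594189

price = 1.391990
ν = 24.594189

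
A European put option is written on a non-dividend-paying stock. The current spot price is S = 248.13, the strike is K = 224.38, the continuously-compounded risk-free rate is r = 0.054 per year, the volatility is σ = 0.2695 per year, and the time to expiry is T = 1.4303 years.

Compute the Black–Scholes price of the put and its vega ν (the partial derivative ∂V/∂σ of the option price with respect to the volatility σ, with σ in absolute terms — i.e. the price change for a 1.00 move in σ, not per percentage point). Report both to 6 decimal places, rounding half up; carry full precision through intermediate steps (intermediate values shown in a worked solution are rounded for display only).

σ√T = 0.2695·√1.4303 = 0.322309
d₁ = (ln(S/K) + (r+σ²/2)T) / (σ√T) = (ln(248.13/224.38) + (0.054+0.2695²/2)·1.4303) / 0.322309 = (0.100612 + 0.129178) / 0.322309 = 0.712948
d₂ = d₁ − σ√T = 0.712948 − 0.322309 = 0.390639
e^{−rT} = e^{−0.054·1.4303} = 0.925671
N(−d₁) = 0.237939,  N(−d₂) = 0.348032
Put price V = K·e^{−rT}·N(−d₂) − S·N(−d₁) = 72.286988 − 59.039802 = 13.247186
φ(d₁) = (1/√(2π))·e^{−d₁²/2} = 0.309411
ν = S·φ(d₁)·√T = 91.818059

price = 13.247186
ν = 91.818059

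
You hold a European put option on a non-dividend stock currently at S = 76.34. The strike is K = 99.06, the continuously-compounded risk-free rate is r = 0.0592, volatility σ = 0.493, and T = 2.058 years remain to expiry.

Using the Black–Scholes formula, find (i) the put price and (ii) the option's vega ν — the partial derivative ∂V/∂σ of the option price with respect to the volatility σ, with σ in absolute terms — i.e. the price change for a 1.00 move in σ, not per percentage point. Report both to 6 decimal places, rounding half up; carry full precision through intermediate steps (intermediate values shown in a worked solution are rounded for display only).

σ√T = 0.493·√2.058 = 0.707245
d₁ = (ln(S/K) + (r+σ²/2)T) / (σ√T) = (ln(76.34/99.06) + (0.0592+0.493²/2)·2.058) / 0.707245 = (-0.260529 + 0.371931) / 0.707245 = 0.157516
d₂ = d₁ − σ√T = 0.157516 − 0.707245 = -0.549729
e^{−rT} = e^{−0.0592·2.058} = 0.885296
N(−d₁) = 0.437419,  N(−d₂) = 0.708747
Put price V = K·e^{−rT}·N(−d₂) − S·N(−d₁) = 62.155279 − 33.392574 = 28.762706
φ(d₁) = (1/√(2π))·e^{−d₁²/2} = 0.394024
ν = S·φ(d₁)·√T = 43.151630

price = 28.762706
ν = 43.151630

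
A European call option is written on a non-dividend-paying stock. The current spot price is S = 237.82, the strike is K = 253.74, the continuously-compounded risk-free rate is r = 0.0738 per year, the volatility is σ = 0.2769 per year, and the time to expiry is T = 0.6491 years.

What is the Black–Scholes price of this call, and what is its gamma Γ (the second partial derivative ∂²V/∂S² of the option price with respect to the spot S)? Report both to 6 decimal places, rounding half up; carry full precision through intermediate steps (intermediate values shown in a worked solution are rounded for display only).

σ√T = 0.2769·√0.6491 = 0.223089
d₁ = (ln(S/K) + (r+σ²/2)T) / (σ√T) = (ln(237.82/253.74) + (0.0738+0.2769²/2)·0.6491) / 0.223089 = (-0.064796 + 0.072788) / 0.223089 = 0.035824
d₂ = d₁ − σ√T = 0.035824 − 0.223089 = -0.187265
e^{−rT} = e^{−0.0738·0.6491} = 0.953226
N(d₁) = 0.514289,  N(d₂) = 0.425726
Call price V = S·N(d₁) − K·e^{−rT}·N(d₂) = 122.308133 − 102.971061 = 19.337071
φ(d₁) = (1/√(2π))·e^{−d₁²/2} = 0.398686
Γ = φ(d₁) / (S·σ·√T) = 0.007515

price = 19.337071
Γ = 0.007515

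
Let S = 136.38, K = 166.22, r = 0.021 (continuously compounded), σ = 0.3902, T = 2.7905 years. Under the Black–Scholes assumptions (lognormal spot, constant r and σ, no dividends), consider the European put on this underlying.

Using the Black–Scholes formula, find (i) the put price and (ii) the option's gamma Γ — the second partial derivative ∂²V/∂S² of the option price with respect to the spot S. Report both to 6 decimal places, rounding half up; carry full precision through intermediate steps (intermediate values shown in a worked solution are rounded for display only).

price = 48.459537
Γ = 0.004460

σ√T = 0.3902·√2.7905 = 0.651821
d₁ = (ln(S/K) + (r+σ²/2)T) / (σ√T) = (ln(136.38/166.22) + (0.021+0.3902²/2)·2.7905) / 0.651821 = (-0.197867 + 0.271036) / 0.651821 = 0.112253
d₂ = d₁ − σ√T = 0.112253 − 0.651821 = -0.539568
e^{−rT} = e^{−0.021·2.7905} = 0.943083
N(−d₁) = 0.455312,  N(−d₂) = 0.705253
Put price V = K·e^{−rT}·N(−d₂) − S·N(−d₁) = 110.554924 − 62.095387 = 48.459537
φ(d₁) = (1/√(2π))·e^{−d₁²/2} = 0.396437
Γ = φ(d₁) / (S·σ·√T) = 0.004460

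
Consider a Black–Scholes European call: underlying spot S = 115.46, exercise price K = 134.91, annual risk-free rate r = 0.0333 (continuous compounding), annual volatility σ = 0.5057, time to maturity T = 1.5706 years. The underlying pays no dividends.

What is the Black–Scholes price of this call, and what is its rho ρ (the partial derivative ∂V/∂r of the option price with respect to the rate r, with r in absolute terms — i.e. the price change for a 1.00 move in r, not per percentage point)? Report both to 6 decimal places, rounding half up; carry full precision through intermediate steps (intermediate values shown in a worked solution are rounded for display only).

σ√T = 0.5057·√1.5706 = 0.633761
d₁ = (ln(S/K) + (r+σ²/2)T) / (σ√T) = (ln(115.46/134.91) + (0.0333+0.5057²/2)·1.5706) / 0.633761 = (-0.155684 + 0.253128) / 0.633761 = 0.153755
d₂ = d₁ − σ√T = 0.153755 − 0.633761 = -0.480006
e^{−rT} = e^{−0.0333·1.5706} = 0.949043
N(d₁) = 0.561099,  N(d₂) = 0.315611
Call price V = S·N(d₁) − K·e^{−rT}·N(d₂) = 64.784437 − 40.409441 = 24.374996
ρ = K·T·e^{−rT}·N(d₂) = 63.467068

price = 24.374996
ρ = 63.467068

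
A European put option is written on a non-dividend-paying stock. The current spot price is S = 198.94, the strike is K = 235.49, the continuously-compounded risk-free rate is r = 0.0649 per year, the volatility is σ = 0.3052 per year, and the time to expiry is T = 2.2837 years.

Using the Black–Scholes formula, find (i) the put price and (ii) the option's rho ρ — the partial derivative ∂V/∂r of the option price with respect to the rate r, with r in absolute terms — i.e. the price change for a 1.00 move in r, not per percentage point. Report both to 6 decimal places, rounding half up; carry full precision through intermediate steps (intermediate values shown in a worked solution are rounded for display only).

σ√T = 0.3052·√2.2837 = 0.461216
d₁ = (ln(S/K) + (r+σ²/2)T) / (σ√T) = (ln(198.94/235.49) + (0.0649+0.3052²/2)·2.2837) / 0.461216 = (-0.168665 + 0.254572) / 0.461216 = 0.186262
d₂ = d₁ − σ√T = 0.186262 − 0.461216 = -0.274954
e^{−rT} = e^{−0.0649·2.2837} = 0.862248
N(−d₁) = 0.426120,  N(−d₂) = 0.608324
Put price V = K·e^{−rT}·N(−d₂) − S·N(−d₁) = 123.520717 − 84.772253 = 38.748464
ρ = −K·T·e^{−rT}·N(−d₂) = -282.084260

price = 38.748464
ρ = -282.084260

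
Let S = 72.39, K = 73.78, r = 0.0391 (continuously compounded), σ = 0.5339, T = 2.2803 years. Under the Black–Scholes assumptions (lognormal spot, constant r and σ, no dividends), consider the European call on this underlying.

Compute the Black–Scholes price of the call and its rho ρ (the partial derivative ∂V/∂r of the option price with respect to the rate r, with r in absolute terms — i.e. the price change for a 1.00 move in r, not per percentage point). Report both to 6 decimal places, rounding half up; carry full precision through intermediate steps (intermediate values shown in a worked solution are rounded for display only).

σ√T = 0.5339·√2.2803 = 0.806224
d₁ = (ln(S/K) + (r+σ²/2)T) / (σ√T) = (ln(72.39/73.78) + (0.0391+0.5339²/2)·2.2803) / 0.806224 = (-0.019020 + 0.414159) / 0.806224 = 0.490111
d₂ = d₁ − σ√T = 0.490111 − 0.806224 = -0.316114
e^{−rT} = e^{−0.0391·2.2803} = 0.914699
N(d₁) = 0.687972,  N(d₂) = 0.375958
Call price V = S·N(d₁) − K·e^{−rT}·N(d₂) = 49.802305 − 25.372104 = 24.430201
ρ = K·T·e^{−rT}·N(d₂) = 57.856008

price = 24.430201
ρ = 57.856008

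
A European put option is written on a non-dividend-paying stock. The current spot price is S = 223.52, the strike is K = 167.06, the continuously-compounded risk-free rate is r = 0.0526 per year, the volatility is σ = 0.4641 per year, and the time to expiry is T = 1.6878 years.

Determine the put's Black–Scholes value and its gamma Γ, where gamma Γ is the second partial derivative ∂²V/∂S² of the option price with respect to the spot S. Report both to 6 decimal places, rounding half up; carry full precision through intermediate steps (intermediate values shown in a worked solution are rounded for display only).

σ√T = 0.4641·√1.6878 = 0.602937
d₁ = (ln(S/K) + (r+σ²/2)T) / (σ√T) = (ln(223.52/167.06) + (0.0526+0.4641²/2)·1.6878) / 0.602937 = (0.291148 + 0.270545) / 0.602937 = 0.931594
d₂ = d₁ − σ√T = 0.931594 − 0.602937 = 0.328657
e^{−rT} = e^{−0.0526·1.6878} = 0.915048
N(−d₁) = 0.175773,  N(−d₂) = 0.371207
Put price V = K·e^{−rT}·N(−d₂) − S·N(−d₁) = 56.745741 − 39.288813 = 17.456928
φ(d₁) = (1/√(2π))·e^{−d₁²/2} = 0.258497
Γ = φ(d₁) / (S·σ·√T) = 0.001918

price = 17.456928
Γ = 0.001918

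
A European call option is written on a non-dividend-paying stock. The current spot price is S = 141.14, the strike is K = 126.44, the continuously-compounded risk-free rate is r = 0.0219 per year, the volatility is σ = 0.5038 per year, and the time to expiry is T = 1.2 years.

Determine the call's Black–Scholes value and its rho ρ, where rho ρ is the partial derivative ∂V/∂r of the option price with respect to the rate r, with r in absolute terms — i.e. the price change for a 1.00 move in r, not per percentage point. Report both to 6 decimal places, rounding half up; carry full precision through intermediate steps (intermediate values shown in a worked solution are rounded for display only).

σ√T = 0.5038·√1.2 = 0.551885
d₁ = (ln(S/K) + (r+σ²/2)T) / (σ√T) = (ln(141.14/126.44) + (0.0219+0.5038²/2)·1.2) / 0.551885 = (0.109984 + 0.178569) / 0.551885 = 0.522850
d₂ = d₁ − σ√T = 0.522850 − 0.551885 = -0.029035
e^{−rT} = e^{−0.0219·1.2} = 0.974062
N(d₁) = 0.699461,  N(d₂) = 0.488418
Call price V = S·N(d₁) − K·e^{−rT}·N(d₂) = 98.721870 − 60.153794 = 38.568076
ρ = K·T·e^{−rT}·N(d₂) = 72.184553

price = 38.568076
ρ = 72.184553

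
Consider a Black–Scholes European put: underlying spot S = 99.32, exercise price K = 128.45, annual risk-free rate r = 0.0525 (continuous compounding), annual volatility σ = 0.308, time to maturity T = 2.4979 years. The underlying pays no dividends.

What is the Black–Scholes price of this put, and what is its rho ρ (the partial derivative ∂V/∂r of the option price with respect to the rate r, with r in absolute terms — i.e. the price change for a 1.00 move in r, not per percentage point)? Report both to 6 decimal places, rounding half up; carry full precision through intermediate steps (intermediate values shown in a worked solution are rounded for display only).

price = 27.718648
ρ = -194.823741

σ√T = 0.308·√2.4979 = 0.486786
d₁ = (ln(S/K) + (r+σ²/2)T) / (σ√T) = (ln(99.32/128.45) + (0.0525+0.308²/2)·2.4979) / 0.486786 = (-0.257193 + 0.249620) / 0.486786 = -0.015556
d₂ = d₁ − σ√T = -0.015556 − 0.486786 = -0.502343
e^{−rT} = e^{−0.0525·2.4979} = 0.877095
N(−d₁) = 0.506206,  N(−d₂) = 0.692287
Put price V = K·e^{−rT}·N(−d₂) − S·N(−d₁) = 77.995012 − 50.276364 = 27.718648
ρ = −K·T·e^{−rT}·N(−d₂) = -194.823741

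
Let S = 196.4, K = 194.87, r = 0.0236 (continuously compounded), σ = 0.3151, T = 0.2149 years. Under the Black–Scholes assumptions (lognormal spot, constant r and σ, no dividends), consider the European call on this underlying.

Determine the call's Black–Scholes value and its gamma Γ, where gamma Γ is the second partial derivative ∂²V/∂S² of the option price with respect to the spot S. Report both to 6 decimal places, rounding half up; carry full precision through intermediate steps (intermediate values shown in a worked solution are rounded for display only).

price = 12.663706
Γ = 0.013726

σ√T = 0.3151·√0.2149 = 0.146072
d₁ = (ln(S/K) + (r+σ²/2)T) / (σ√T) = (ln(196.4/194.87) + (0.0236+0.3151²/2)·0.2149) / 0.146072 = (0.007821 + 0.015740) / 0.146072 = 0.161296
d₂ = d₁ − σ√T = 0.161296 − 0.146072 = 0.015224
e^{−rT} = e^{−0.0236·0.2149} = 0.994941
N(d₁) = 0.564070,  N(d₂) = 0.506073
Call price V = S·N(d₁) − K·e^{−rT}·N(d₂) = 110.783349 − 98.119643 = 12.663706
φ(d₁) = (1/√(2π))·e^{−d₁²/2} = 0.393786
Γ = φ(d₁) / (S·σ·√T) = 0.013726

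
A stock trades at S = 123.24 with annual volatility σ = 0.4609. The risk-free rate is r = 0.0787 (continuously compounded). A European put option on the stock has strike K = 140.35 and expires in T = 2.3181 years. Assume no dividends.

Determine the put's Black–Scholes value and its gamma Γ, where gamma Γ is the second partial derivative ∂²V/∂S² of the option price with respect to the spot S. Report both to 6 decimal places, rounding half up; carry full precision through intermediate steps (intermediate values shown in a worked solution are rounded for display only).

σ√T = 0.4609·√2.3181 = 0.701734
d₁ = (ln(S/K) + (r+σ²/2)T) / (σ√T) = (ln(123.24/140.35) + (0.0787+0.4609²/2)·2.3181) / 0.701734 = (-0.130006 + 0.428650) / 0.701734 = 0.425580
d₂ = d₁ − σ√T = 0.425580 − 0.701734 = -0.276154
e^{−rT} = e^{−0.0787·2.3181} = 0.833239
N(−d₁) = 0.335207,  N(−d₂) = 0.608785
Put price V = K·e^{−rT}·N(−d₂) − S·N(−d₁) = 71.194452 − 41.310886 = 29.883566
φ(d₁) = (1/√(2π))·e^{−d₁²/2} = 0.364402
Γ = φ(d₁) / (S·σ·√T) = 0.004214

price = 29.883566
Γ = 0.004214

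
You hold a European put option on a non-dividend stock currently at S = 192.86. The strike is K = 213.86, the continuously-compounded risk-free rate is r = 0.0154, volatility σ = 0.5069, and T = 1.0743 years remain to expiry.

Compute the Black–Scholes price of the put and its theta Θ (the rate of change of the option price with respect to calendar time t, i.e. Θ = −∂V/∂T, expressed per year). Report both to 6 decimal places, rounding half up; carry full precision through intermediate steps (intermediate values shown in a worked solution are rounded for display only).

σ√T = 0.5069·√1.0743 = 0.525394
d₁ = (ln(S/K) + (r+σ²/2)T) / (σ√T) = (ln(192.86/213.86) + (0.0154+0.5069²/2)·1.0743) / 0.525394 = (-0.103357 + 0.154564) / 0.525394 = 0.097463
d₂ = d₁ − σ√T = 0.097463 − 0.525394 = -0.427931
e^{−rT} = e^{−0.0154·1.0743} = 0.983592
N(−d₁) = 0.461179,  N(−d₂) = 0.665649
Put price V = K·e^{−rT}·N(−d₂) − S·N(−d₁) = 140.019957 − 88.943037 = 51.076920
φ(d₁) = (1/√(2π))·e^{−d₁²/2} = 0.397052
Θ = −S·φ(d₁)·σ/(2√T) + r·K·e^{−rT}·N(−d₂) = −18.724880 + 2.156307 = -16.568572

price = 51.076920
Θ = -16.568572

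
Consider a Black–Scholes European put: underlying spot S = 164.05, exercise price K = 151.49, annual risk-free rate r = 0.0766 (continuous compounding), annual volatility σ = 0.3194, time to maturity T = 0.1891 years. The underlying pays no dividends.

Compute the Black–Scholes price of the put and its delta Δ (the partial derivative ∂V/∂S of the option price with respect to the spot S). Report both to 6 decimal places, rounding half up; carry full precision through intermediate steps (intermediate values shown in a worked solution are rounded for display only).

price = 3.220180
Δ = -0.227468

σ√T = 0.3194·√0.1891 = 0.138893
d₁ = (ln(S/K) + (r+σ²/2)T) / (σ√T) = (ln(164.05/151.49) + (0.0766+0.3194²/2)·0.1891) / 0.138893 = (0.079652 + 0.024131) / 0.138893 = 0.747210
d₂ = d₁ − σ√T = 0.747210 − 0.138893 = 0.608317
e^{−rT} = e^{−0.0766·0.1891} = 0.985619
N(−d₁) = 0.227468,  N(−d₂) = 0.271489
Put price V = K·e^{−rT}·N(−d₂) − S·N(−d₁) = 40.536359 − 37.316179 = 3.220180
Δ = −N(−d₁) = -0.227468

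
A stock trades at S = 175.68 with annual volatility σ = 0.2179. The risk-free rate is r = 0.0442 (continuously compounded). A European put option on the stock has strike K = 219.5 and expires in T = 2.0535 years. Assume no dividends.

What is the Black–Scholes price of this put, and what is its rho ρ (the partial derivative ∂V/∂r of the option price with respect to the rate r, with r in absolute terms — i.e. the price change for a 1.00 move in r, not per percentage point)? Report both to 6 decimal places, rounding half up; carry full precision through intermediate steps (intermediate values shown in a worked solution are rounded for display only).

σ√T = 0.2179·√2.0535 = 0.312252
d₁ = (ln(S/K) + (r+σ²/2)T) / (σ√T) = (ln(175.68/219.5) + (0.0442+0.2179²/2)·2.0535) / 0.312252 = (-0.222688 + 0.139515) / 0.312252 = -0.266365
d₂ = d₁ − σ√T = -0.266365 − 0.312252 = -0.578616
e^{−rT} = e^{−0.0442·2.0535} = 0.913233
N(−d₁) = 0.605021,  N(−d₂) = 0.718576
Put price V = K·e^{−rT}·N(−d₂) − S·N(−d₁) = 144.041830 − 106.290075 = 37.751755
ρ = −K·T·e^{−rT}·N(−d₂) = -295.789898

price = 37.751755
ρ = -295.789898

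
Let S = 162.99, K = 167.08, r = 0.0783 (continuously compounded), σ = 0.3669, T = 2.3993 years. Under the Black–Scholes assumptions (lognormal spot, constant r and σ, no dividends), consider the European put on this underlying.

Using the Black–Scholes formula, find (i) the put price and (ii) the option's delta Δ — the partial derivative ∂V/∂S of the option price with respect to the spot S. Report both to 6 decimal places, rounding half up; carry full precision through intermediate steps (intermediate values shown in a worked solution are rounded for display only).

σ√T = 0.3669·√2.3993 = 0.568316
d₁ = (ln(S/K) + (r+σ²/2)T) / (σ√T) = (ln(162.99/167.08) + (0.0783+0.3669²/2)·2.3993) / 0.568316 = (-0.024784 + 0.349357) / 0.568316 = 0.571113
d₂ = d₁ − σ√T = 0.571113 − 0.568316 = 0.002797
e^{−rT} = e^{−0.0783·2.3993} = 0.828726
N(−d₁) = 0.283961,  N(−d₂) = 0.498884
Put price V = K·e^{−rT}·N(−d₂) − S·N(−d₁) = 69.077292 − 46.282871 = 22.794421
Δ = −N(−d₁) = -0.283961

price = 22.794421
Δ = -0.283961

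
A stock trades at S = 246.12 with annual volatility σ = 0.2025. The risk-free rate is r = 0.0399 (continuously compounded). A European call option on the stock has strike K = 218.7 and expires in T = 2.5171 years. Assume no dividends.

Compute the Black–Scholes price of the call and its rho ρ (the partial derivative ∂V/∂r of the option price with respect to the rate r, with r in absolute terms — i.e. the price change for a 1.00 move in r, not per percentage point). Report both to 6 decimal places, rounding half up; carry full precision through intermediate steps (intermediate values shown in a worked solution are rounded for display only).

σ√T = 0.2025·√2.5171 = 0.321274
d₁ = (ln(S/K) + (r+σ²/2)T) / (σ√T) = (ln(246.12/218.7) + (0.0399+0.2025²/2)·2.5171) / 0.321274 = (0.118118 + 0.152041) / 0.321274 = 0.840900
d₂ = d₁ − σ√T = 0.840900 − 0.321274 = 0.519626
e^{−rT} = e^{−0.0399·2.5171} = 0.904446
N(d₁) = 0.799798,  N(d₂) = 0.698338
Call price V = S·N(d₁) − K·e^{−rT}·N(d₂) = 196.846266 − 138.132910 = 58.713355
ρ = K·T·e^{−rT}·N(d₂) = 347.694348

price = 58.713355
ρ = 347.694348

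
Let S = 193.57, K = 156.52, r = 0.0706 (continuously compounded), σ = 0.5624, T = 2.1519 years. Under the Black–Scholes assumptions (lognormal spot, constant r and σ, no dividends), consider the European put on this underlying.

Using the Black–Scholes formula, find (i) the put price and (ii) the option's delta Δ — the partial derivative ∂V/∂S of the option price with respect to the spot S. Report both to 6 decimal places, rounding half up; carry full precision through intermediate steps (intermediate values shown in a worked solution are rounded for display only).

price = 27.627720
Δ = -0.196505

σ√T = 0.5624·√2.1519 = 0.825005
d₁ = (ln(S/K) + (r+σ²/2)T) / (σ√T) = (ln(193.57/156.52) + (0.0706+0.5624²/2)·2.1519) / 0.825005 = (0.212455 + 0.492240) / 0.825005 = 0.854172
d₂ = d₁ − σ√T = 0.854172 − 0.825005 = 0.029167
e^{−rT} = e^{−0.0706·2.1519} = 0.859053
N(−d₁) = 0.196505,  N(−d₂) = 0.488366
Put price V = K·e^{−rT}·N(−d₂) − S·N(−d₁) = 65.665162 − 38.037442 = 27.627720
Δ = −N(−d₁) = -0.196505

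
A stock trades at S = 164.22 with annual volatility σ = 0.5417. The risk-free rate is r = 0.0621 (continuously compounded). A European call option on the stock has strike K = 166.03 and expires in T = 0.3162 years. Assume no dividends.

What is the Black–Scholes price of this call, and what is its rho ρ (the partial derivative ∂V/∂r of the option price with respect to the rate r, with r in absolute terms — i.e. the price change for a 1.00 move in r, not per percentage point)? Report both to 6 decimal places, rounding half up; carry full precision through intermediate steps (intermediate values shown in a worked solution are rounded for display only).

price = 20.510525
ρ = 23.202450

σ√T = 0.5417·√0.3162 = 0.304607
d₁ = (ln(S/K) + (r+σ²/2)T) / (σ√T) = (ln(164.22/166.03) + (0.0621+0.5417²/2)·0.3162) / 0.304607 = (-0.010962 + 0.066029) / 0.304607 = 0.180781
d₂ = d₁ − σ√T = 0.180781 − 0.304607 = -0.123826
e^{−rT} = e^{−0.0621·0.3162} = 0.980556
N(d₁) = 0.571730,  N(d₂) = 0.450727
Call price V = S·N(d₁) − K·e^{−rT}·N(d₂) = 93.889557 − 73.379031 = 20.510525
ρ = K·T·e^{−rT}·N(d₂) = 23.202450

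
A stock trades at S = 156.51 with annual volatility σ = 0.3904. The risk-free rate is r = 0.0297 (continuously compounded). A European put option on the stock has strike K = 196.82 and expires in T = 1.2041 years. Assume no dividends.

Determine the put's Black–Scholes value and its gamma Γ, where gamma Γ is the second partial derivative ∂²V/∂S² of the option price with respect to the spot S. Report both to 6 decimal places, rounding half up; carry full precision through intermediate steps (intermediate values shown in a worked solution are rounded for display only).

price = 48.963038
Γ = 0.005785

σ√T = 0.3904·√1.2041 = 0.428392
d₁ = (ln(S/K) + (r+σ²/2)T) / (σ√T) = (ln(156.51/196.82) + (0.0297+0.3904²/2)·1.2041) / 0.428392 = (-0.229170 + 0.127522) / 0.428392 = -0.237279
d₂ = d₁ − σ√T = -0.237279 − 0.428392 = -0.665670
e^{−rT} = e^{−0.0297·1.2041} = 0.964870
N(−d₁) = 0.593780,  N(−d₂) = 0.747189
Put price V = K·e^{−rT}·N(−d₂) − S·N(−d₁) = 141.895494 − 92.932455 = 48.963038
φ(d₁) = (1/√(2π))·e^{−d₁²/2} = 0.387868
Γ = φ(d₁) / (S·σ·√T) = 0.005785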